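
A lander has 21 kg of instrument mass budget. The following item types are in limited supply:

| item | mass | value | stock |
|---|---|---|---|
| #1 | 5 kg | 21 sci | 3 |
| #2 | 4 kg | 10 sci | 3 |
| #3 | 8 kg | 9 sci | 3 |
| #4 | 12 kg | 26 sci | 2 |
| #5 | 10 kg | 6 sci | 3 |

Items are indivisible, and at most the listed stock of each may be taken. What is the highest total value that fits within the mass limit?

73 sci

Top feasible selections:
- 3×#1 + 1×#2: mass 19, value 73
- 3×#1: mass 15, value 63
Best: 73 sci.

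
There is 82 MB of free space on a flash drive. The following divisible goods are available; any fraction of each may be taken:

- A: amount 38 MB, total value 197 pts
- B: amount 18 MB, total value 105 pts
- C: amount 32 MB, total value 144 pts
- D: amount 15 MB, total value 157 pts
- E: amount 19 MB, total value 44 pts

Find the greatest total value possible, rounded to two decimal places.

Take in order of value per unit:
- D (157/15 per unit): all 15 → value 157, running total 157.00
- B (105/18 per unit): all 18 → value 105, running total 262.00
- A (197/38 per unit): all 38 → value 197, running total 459.00
- C (144/32 per unit): 11 of 32 → value 11×144/32 = 49.5000, running total 508.50
Total 508.50.

508.50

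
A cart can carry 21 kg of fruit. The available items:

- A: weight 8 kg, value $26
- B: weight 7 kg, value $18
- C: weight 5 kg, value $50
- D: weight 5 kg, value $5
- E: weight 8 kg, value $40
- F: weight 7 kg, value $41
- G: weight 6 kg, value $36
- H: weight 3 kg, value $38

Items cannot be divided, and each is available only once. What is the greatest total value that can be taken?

Check high-value combinations within 21 kg:
- C+F+G+H: weight 5+7+6+3=21, value 50+41+36+38=165
- B+C+G+H: weight 7+5+6+3=21, value 18+50+36+38=142
- C+D+F+H: weight 5+5+7+3=20, value 50+5+41+38=134
Best: $165.

$165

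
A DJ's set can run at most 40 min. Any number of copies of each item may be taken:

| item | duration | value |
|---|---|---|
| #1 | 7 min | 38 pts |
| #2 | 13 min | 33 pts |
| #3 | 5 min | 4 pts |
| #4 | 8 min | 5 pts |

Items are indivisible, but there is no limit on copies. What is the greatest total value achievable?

194 pts

Best value-per-unit is #1 at 38/7; filling with it alone gives 5×38 = 190.
Optimal mix: 5×#1 + 1×#3 → duration 40, value 194.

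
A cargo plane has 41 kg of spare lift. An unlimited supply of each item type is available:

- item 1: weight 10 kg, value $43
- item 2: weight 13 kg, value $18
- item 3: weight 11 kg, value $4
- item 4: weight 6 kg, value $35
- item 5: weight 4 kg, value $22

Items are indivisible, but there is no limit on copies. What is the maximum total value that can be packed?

Best value-per-unit is item 4 at 35/6; filling with it alone gives 6×35 = 210.
Optimal mix: 6×item 4 + 1×item 5 → weight 40, value 232.

$232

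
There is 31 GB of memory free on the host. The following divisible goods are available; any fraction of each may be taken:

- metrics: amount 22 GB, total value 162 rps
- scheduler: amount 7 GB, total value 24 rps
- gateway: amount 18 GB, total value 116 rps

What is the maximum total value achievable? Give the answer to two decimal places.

220.00

Take in order of value per unit:
- metrics (162/22 per unit): all 22 → value 162, running total 162.00
- gateway (116/18 per unit): 9 of 18 → value 9×116/18 = 58.0000, running total 220.00
Total 220.00.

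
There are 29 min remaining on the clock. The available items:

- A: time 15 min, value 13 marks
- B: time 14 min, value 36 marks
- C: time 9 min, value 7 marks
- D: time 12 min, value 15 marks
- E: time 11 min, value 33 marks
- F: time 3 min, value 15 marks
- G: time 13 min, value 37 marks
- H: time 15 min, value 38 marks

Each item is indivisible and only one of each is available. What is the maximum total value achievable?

Check high-value combinations within 29 min:
- E+F+H: time 11+3+15=29, value 33+15+38=86
- E+F+G: time 11+3+13=27, value 33+15+37=85
- B+E+F: time 14+11+3=28, value 36+33+15=84
Best: 86 marks.

86 marks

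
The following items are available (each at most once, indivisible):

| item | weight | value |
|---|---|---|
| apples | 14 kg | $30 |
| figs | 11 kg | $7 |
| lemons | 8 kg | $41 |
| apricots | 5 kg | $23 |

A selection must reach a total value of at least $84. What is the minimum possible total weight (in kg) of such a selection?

27

Subsets with value ≥ 84, sorted by total weight:
- apples+lemons+apricots: weight 27, value 94
- apples+figs+lemons+apricots: weight 38, value 101
Minimum weight: 27 kg.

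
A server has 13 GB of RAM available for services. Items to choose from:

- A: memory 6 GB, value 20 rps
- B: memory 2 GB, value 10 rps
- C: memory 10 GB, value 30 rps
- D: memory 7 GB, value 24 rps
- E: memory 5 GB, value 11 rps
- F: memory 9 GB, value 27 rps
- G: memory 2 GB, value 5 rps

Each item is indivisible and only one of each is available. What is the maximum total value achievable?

This is a 0/1 knapsack; check combinations near the capacity.
- A+D: memory 6+7=13, value 20+24=44
- B+F+G: memory 2+9+2=13, value 10+27+5=42
- A+B+E: memory 6+2+5=13, value 20+10+11=41
Best: 44 rps.

44 rps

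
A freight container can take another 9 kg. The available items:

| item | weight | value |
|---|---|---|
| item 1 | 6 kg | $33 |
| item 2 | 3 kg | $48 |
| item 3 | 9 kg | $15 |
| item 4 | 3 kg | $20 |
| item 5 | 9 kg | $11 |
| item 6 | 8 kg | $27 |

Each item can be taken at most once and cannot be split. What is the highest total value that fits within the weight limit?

Check high-value combinations within 9 kg:
- item 1+item 2: weight 6+3=9, value 33+48=81
- item 2+item 4: weight 3+3=6, value 48+20=68
- item 1+item 4: weight 6+3=9, value 33+20=53
Best: $81.

$81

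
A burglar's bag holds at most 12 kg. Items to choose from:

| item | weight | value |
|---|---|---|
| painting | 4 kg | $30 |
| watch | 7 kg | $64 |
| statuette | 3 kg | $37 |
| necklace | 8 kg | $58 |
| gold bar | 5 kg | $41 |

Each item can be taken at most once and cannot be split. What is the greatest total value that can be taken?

$108

Check high-value combinations within 12 kg:
- painting+statuette+gold bar: weight 4+3+5=12, value 30+37+41=108
- watch+gold bar: weight 7+5=12, value 64+41=105
- watch+statuette: weight 7+3=10, value 64+37=101
- statuette+necklace: weight 3+8=11, value 37+58=95
- painting+watch: weight 4+7=11, value 30+64=94
Best: $108.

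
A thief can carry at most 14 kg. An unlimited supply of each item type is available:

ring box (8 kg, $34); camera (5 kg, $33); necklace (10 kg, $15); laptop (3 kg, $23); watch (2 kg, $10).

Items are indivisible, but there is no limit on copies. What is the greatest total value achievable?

$102

Best value-per-unit is laptop at 23/3; filling with it alone gives 4×23 = 92.
Optimal mix: 1×camera + 3×laptop → weight 14, value 102.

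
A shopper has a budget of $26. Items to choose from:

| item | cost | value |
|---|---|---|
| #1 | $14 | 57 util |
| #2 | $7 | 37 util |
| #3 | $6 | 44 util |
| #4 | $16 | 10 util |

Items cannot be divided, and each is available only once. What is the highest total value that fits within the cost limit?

Check high-value combinations within $26:
- #1+#3: cost 14+6=20, value 57+44=101
- #1+#2: cost 14+7=21, value 57+37=94
- #2+#3: cost 7+6=13, value 37+44=81
- #1: cost 14, value 57
- #3+#4: cost 6+16=22, value 44+10=54
Best: 101 util.

101 util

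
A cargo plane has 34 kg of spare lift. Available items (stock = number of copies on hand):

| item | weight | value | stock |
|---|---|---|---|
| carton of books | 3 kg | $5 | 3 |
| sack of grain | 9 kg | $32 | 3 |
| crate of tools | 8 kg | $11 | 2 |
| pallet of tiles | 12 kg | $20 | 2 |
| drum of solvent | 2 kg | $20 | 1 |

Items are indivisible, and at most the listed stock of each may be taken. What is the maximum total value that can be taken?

$121

Best selections within weight 34 and stock limits:
- 1×carton of books + 3×sack of grain + 1×drum of solvent: weight 32, value 121
- 3×sack of grain + 1×drum of solvent: weight 29, value 116
- 2×carton of books + 3×sack of grain: weight 33, value 106
- 2×carton of books + 2×sack of grain + 1×crate of tools + 1×drum of solvent: weight 34, value 105
Best: $121.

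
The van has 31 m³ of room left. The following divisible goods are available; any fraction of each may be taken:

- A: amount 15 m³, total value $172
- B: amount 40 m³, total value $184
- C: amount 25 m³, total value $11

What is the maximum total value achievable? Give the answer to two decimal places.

Take in order of value per unit:
- A (172/15 per unit): all 15 → value 172, running total 172.00
- B (184/40 per unit): 16 of 40 → value 16×184/40 = 73.6000, running total 245.60
Total 245.60.

245.60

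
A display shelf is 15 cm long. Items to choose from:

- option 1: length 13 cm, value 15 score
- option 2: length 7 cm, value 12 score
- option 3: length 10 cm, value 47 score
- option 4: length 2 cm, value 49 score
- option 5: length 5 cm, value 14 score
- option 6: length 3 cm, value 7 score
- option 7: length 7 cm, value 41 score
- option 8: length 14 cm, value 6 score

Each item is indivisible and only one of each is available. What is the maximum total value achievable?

This is a 0/1 knapsack; check combinations near the capacity.
- option 4+option 5+option 7: length 2+5+7=14, value 49+14+41=104
- option 3+option 4+option 6: length 10+2+3=15, value 47+49+7=103
- option 4+option 6+option 7: length 2+3+7=12, value 49+7+41=97
- option 3+option 4: length 10+2=12, value 47+49=96
Best: 104 score.

104 score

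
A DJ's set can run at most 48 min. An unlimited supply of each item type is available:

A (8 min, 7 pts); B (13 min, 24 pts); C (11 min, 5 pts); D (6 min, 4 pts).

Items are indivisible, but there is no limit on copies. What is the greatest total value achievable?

Best value-per-unit is B at 24/13; filling with it alone gives 3×24 = 72.
Optimal mix: 1×A + 3×B → duration 47, value 79.

79 pts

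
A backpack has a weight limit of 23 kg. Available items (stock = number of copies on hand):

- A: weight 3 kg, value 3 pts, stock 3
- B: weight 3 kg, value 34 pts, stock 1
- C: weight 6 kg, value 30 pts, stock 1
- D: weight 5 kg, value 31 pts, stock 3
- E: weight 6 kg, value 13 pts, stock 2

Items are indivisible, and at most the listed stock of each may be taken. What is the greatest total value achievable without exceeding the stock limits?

Top feasible selections:
- 1×A + 1×B + 3×D: weight 21, value 130
- 1×A + 1×B + 1×C + 2×D: weight 22, value 129
- 1×B + 3×D: weight 18, value 127
- 1×B + 1×C + 2×D: weight 19, value 126
Best: 130 pts.

130 pts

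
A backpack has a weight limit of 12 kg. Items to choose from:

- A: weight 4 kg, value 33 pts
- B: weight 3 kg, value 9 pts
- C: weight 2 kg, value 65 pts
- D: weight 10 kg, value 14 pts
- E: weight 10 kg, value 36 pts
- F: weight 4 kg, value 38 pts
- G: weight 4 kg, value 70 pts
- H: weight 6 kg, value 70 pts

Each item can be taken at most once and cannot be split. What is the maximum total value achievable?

Check high-value combinations within 12 kg:
- C+G+H: weight 2+4+6=12, value 65+70+70=205
- C+F+G: weight 2+4+4=10, value 65+38+70=173
- C+F+H: weight 2+4+6=12, value 65+38+70=173
- A+C+G: weight 4+2+4=10, value 33+65+70=168
Best: 205 pts.

205 pts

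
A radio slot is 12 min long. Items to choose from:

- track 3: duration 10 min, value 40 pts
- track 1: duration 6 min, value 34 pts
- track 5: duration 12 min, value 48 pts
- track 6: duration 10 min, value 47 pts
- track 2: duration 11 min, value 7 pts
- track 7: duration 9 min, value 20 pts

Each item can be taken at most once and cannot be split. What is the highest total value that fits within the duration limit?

Check high-value combinations within 12 min:
- track 5: duration 12, value 48
- track 6: duration 10, value 47
- track 3: duration 10, value 40
Best: 48 pts.

48 pts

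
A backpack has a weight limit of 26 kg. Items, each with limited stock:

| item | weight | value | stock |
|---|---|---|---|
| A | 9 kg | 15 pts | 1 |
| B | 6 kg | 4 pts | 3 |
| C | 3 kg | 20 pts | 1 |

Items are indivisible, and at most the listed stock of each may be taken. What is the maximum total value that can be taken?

Top feasible selections:
- 1×A + 2×B + 1×C: weight 24, value 43
- 1×A + 1×B + 1×C: weight 18, value 39
Best: 43 pts.

43 pts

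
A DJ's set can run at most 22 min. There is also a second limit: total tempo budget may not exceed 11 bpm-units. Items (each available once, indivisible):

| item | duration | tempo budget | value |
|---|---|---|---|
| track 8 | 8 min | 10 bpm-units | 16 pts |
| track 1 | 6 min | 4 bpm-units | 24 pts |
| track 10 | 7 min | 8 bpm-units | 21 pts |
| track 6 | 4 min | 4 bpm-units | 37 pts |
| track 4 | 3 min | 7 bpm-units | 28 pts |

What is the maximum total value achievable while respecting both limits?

Feasible sets respecting both limits:
- track 6+track 4: duration 7, tempo budget 11, value 65
- track 1+track 6: duration 10, tempo budget 8, value 61
- track 1+track 4: duration 9, tempo budget 11, value 52
Best: 65 pts.

65 pts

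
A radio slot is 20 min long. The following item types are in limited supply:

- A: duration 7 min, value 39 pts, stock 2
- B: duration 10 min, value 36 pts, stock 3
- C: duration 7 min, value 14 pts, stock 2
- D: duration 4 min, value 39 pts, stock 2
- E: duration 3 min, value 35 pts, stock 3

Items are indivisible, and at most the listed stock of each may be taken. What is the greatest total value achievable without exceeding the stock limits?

Top feasible selections:
- 2×D + 3×E: duration 17, value 183
- 1×A + 1×D + 3×E: duration 20, value 183
- 1×C + 1×D + 3×E: duration 20, value 158
Best: 183 pts.

183 pts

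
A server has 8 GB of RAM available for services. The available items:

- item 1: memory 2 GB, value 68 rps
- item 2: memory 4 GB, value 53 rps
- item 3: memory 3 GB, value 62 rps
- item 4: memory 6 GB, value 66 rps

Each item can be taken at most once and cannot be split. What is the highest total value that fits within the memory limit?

134 rps

Check high-value combinations within 8 GB:
- item 1+item 4: memory 2+6=8, value 68+66=134
- item 1+item 3: memory 2+3=5, value 68+62=130
- item 1+item 2: memory 2+4=6, value 68+53=121
Best: 134 rps.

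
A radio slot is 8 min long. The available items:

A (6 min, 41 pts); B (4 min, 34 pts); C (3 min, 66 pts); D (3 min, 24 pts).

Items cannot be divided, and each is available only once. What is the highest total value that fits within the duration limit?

100 pts

Check high-value combinations within 8 min:
- B+C: duration 4+3=7, value 34+66=100
- C+D: duration 3+3=6, value 66+24=90
- C: duration 3, value 66
- B+D: duration 4+3=7, value 34+24=58
Best: 100 pts.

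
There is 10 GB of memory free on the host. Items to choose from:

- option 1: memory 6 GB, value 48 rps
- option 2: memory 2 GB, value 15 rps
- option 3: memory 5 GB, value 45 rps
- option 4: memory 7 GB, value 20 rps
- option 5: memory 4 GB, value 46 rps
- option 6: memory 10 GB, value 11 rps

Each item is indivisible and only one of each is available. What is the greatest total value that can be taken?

94 rps

Check high-value combinations within 10 GB:
- option 1+option 5: memory 6+4=10, value 48+46=94
- option 3+option 5: memory 5+4=9, value 45+46=91
- option 1+option 2: memory 6+2=8, value 48+15=63
- option 2+option 5: memory 2+4=6, value 15+46=61
Best: 94 rps.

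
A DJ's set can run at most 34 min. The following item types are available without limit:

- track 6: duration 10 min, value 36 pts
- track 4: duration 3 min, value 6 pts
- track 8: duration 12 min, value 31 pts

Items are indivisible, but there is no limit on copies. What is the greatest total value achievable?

114 pts

Best value-per-unit is track 6 at 36/10; filling with it alone gives 3×36 = 108.
Optimal mix: 3×track 6 + 1×track 4 → duration 33, value 114.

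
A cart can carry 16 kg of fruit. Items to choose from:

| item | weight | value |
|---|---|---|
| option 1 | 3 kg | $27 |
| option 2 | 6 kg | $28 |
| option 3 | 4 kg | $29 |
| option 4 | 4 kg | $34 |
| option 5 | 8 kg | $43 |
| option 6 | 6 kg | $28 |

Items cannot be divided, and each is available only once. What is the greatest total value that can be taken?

Check high-value combinations within 16 kg:
- option 3+option 4+option 5: weight 4+4+8=16, value 29+34+43=106
- option 1+option 4+option 5: weight 3+4+8=15, value 27+34+43=104
- option 1+option 3+option 5: weight 3+4+8=15, value 27+29+43=99
Best: $106.

$106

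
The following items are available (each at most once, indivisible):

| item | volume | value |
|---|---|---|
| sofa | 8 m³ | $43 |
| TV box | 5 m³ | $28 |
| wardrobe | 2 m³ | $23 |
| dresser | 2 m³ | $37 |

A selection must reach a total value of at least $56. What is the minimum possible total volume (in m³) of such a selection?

4

Subsets with value ≥ 56, sorted by total volume:
- wardrobe+dresser: volume 4, value 60
- TV box+dresser: volume 7, value 65
Minimum volume: 4 m³.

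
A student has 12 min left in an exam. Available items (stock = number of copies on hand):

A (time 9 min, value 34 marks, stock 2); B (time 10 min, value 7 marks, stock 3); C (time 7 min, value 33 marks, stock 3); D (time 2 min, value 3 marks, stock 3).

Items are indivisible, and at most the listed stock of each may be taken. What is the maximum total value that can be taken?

Top feasible selections:
- 1×C + 2×D: time 11, value 39
- 1×A + 1×D: time 11, value 37
Best: 39 marks.

39 marks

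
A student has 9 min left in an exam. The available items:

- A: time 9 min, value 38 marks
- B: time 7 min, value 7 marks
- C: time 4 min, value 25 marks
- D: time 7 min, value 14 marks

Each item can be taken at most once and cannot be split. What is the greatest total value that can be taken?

38 marks

Check high-value combinations within 9 min:
- A: time 9, value 38
- C: time 4, value 25
- D: time 7, value 14
Best: 38 marks.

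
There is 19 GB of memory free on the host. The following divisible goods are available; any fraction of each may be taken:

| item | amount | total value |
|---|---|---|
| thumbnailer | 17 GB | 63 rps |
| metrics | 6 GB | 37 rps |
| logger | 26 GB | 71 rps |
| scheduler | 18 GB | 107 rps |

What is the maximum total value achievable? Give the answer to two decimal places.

Take in order of value per unit:
- metrics (37/6 per unit): all 6 → value 37, running total 37.00
- scheduler (107/18 per unit): 13 of 18 → value 13×107/18 = 77.2778, running total 114.28
Total 114.28.

114.28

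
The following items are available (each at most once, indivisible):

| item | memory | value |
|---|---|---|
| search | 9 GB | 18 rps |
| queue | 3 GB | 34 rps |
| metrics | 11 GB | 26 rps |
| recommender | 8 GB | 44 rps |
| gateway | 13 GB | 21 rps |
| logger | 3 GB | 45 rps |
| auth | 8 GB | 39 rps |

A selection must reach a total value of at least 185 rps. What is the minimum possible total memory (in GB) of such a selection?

Subsets with value ≥ 185, sorted by total memory:
- queue+metrics+recommender+logger+auth: memory 33, value 188
- search+queue+metrics+recommender+logger+auth: memory 42, value 206
- search+queue+recommender+gateway+logger+auth: memory 44, value 201
- queue+metrics+recommender+gateway+logger+auth: memory 46, value 209
Minimum memory: 33 GB.

33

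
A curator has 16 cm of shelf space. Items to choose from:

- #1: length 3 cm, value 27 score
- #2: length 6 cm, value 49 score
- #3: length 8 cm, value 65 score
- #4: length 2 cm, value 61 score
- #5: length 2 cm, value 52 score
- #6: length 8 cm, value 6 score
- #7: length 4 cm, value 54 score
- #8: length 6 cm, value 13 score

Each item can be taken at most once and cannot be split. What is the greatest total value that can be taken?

This is a 0/1 knapsack; check combinations near the capacity.
- #3+#4+#5+#7: length 8+2+2+4=16, value 65+61+52+54=232
- #2+#4+#5+#7: length 6+2+2+4=14, value 49+61+52+54=216
- #1+#3+#4+#5: length 3+8+2+2=15, value 27+65+61+52=205
- #1+#4+#5+#7: length 3+2+2+4=11, value 27+61+52+54=194
Best: 232 score.

232 score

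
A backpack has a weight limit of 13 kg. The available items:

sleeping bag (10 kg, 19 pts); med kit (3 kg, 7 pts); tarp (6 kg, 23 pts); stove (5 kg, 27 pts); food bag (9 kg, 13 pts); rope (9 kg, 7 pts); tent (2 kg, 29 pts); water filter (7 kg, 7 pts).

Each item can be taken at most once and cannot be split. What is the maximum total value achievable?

79 pts

Check high-value combinations within 13 kg:
- tarp+stove+tent: weight 6+5+2=13, value 23+27+29=79
- med kit+stove+tent: weight 3+5+2=10, value 7+27+29=63
- med kit+tarp+tent: weight 3+6+2=11, value 7+23+29=59
- stove+tent: weight 5+2=7, value 27+29=56
Best: 79 pts.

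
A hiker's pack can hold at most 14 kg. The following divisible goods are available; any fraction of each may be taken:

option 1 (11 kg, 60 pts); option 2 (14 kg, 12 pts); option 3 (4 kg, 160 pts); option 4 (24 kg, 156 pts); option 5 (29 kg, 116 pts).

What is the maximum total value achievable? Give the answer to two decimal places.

Take in order of value per unit:
- option 3 (160/4 per unit): all 4 → value 160, running total 160.00
- option 4 (156/24 per unit): 10 of 24 → value 10×156/24 = 65.0000, running total 225.00
Total 225.00.

225.00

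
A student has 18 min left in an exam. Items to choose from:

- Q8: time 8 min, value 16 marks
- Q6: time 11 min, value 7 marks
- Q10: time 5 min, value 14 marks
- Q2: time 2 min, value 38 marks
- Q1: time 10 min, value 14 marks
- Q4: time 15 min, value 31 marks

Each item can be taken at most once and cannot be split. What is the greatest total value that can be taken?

Check high-value combinations within 18 min:
- Q2+Q4: time 2+15=17, value 38+31=69
- Q8+Q10+Q2: time 8+5+2=15, value 16+14+38=68
- Q10+Q2+Q1: time 5+2+10=17, value 14+38+14=66
- Q6+Q10+Q2: time 11+5+2=18, value 7+14+38=59
Best: 69 marks.

69 marks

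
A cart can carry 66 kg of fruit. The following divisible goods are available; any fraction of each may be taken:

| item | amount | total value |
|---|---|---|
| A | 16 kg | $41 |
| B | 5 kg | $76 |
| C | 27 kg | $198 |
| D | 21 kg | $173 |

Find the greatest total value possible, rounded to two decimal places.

480.31

Take in order of value per unit:
- B (76/5 per unit): all 5 → value 76, running total 76.00
- D (173/21 per unit): all 21 → value 173, running total 249.00
- C (198/27 per unit): all 27 → value 198, running total 447.00
- A (41/16 per unit): 13 of 16 → value 13×41/16 = 33.3125, running total 480.31
Total 480.31.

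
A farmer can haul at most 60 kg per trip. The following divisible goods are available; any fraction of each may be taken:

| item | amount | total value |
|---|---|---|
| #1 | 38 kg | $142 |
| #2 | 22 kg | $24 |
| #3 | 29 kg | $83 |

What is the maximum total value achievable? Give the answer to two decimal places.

Take in order of value per unit:
- #1 (142/38 per unit): all 38 → value 142, running total 142.00
- #3 (83/29 per unit): 22 of 29 → value 22×83/29 = 62.9655, running total 204.97
Total 204.97.

204.97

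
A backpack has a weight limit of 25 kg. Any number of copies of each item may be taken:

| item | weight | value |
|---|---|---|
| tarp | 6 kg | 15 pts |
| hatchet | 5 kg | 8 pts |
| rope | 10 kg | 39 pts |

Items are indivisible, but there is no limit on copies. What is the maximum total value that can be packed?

86 pts

Best value-per-unit is rope at 39/10; filling with it alone gives 2×39 = 78.
Optimal mix: 1×hatchet + 2×rope → weight 25, value 86.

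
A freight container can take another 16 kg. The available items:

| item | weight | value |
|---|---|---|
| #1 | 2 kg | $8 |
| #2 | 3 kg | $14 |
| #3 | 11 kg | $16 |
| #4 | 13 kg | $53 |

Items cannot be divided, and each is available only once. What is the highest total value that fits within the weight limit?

Check high-value combinations within 16 kg:
- #2+#4: weight 3+13=16, value 14+53=67
- #1+#4: weight 2+13=15, value 8+53=61
- #4: weight 13, value 53
Best: $67.

$67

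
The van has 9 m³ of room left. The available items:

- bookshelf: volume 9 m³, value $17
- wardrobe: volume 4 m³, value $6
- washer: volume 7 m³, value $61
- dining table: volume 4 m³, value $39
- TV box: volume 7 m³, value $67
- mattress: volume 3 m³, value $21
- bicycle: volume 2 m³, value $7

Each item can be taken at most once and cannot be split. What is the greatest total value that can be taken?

$74

Check high-value combinations within 9 m³:
- TV box+bicycle: volume 7+2=9, value 67+7=74
- washer+bicycle: volume 7+2=9, value 61+7=68
- TV box: volume 7, value 67
Best: $74.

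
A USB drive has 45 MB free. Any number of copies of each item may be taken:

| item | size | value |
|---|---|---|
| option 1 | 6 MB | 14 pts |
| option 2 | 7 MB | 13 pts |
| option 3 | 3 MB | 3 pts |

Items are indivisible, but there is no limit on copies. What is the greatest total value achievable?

Best value-per-unit is option 1 at 14/6; filling with it alone gives 7×14 = 98.
Optimal mix: 7×option 1 + 1×option 3 → size 45, value 101.

101 pts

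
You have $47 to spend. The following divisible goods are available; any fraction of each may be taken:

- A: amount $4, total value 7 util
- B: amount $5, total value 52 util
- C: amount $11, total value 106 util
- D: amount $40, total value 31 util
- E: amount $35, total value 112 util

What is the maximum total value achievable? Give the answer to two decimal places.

Take in order of value per unit:
- B (52/5 per unit): all 5 → value 52, running total 52.00
- C (106/11 per unit): all 11 → value 106, running total 158.00
- E (112/35 per unit): 31 of 35 → value 31×112/35 = 99.2000, running total 257.20
Total 257.20.

257.20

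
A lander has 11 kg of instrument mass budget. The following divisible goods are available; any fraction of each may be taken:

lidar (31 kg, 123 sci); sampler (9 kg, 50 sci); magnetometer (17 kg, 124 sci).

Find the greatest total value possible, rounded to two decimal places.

80.24

Take in order of value per unit:
- magnetometer (124/17 per unit): 11 of 17 → value 11×124/17 = 80.2353, running total 80.24
Total 80.24.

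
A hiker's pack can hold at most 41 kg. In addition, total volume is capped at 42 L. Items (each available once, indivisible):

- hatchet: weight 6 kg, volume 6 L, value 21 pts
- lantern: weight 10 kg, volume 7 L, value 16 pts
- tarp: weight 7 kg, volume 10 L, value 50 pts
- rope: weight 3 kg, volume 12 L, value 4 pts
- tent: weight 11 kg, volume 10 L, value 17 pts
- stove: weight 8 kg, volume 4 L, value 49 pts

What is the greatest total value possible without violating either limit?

Feasible sets respecting both limits:
- hatchet+tarp+rope+tent+stove: weight 35, volume 42, value 141
- hatchet+lantern+tarp+rope+stove: weight 34, volume 39, value 140
- hatchet+tarp+tent+stove: weight 32, volume 30, value 137
- hatchet+lantern+tarp+stove: weight 31, volume 27, value 136
Best: 141 pts.

141 pts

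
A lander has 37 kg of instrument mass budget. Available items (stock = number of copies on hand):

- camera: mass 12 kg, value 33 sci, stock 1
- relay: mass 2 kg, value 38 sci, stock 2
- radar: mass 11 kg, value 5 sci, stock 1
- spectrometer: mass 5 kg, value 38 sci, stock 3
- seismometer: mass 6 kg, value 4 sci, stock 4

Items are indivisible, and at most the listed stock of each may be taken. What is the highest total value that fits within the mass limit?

227 sci

Best selections within mass 37 and stock limits:
- 1×camera + 2×relay + 3×spectrometer + 1×seismometer: mass 37, value 227
- 1×camera + 2×relay + 3×spectrometer: mass 31, value 223
- 2×relay + 3×spectrometer + 3×seismometer: mass 37, value 202
- 2×relay + 1×radar + 3×spectrometer + 1×seismometer: mass 36, value 199
Best: 227 sci.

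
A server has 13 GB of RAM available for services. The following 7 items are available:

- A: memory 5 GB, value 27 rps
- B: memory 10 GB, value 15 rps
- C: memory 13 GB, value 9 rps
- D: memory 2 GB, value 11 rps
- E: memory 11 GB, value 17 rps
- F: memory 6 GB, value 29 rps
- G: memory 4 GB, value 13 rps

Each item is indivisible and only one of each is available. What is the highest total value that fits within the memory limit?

Check high-value combinations within 13 GB:
- A+D+F: memory 5+2+6=13, value 27+11+29=67
- A+F: memory 5+6=11, value 27+29=56
- D+F+G: memory 2+6+4=12, value 11+29+13=53
- A+D+G: memory 5+2+4=11, value 27+11+13=51
- F+G: memory 6+4=10, value 29+13=42
Best: 67 rps.

67 rps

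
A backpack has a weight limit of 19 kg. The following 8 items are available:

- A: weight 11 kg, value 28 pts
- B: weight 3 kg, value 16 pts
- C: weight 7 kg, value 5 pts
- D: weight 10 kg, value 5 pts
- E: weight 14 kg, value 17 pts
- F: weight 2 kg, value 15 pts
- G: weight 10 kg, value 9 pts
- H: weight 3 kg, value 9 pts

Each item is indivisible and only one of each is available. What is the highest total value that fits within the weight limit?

68 pts

This is a 0/1 knapsack; check combinations near the capacity.
- A+B+F+H: weight 11+3+2+3=19, value 28+16+15+9=68
- A+B+F: weight 11+3+2=16, value 28+16+15=59
- A+B+H: weight 11+3+3=17, value 28+16+9=53
- A+F+H: weight 11+2+3=16, value 28+15+9=52
Best: 68 pts.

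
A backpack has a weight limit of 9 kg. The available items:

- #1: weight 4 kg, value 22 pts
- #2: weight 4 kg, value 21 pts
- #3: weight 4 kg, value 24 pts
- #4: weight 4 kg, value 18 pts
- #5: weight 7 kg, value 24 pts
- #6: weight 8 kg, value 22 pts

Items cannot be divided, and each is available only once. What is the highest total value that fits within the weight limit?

This is a 0/1 knapsack; check combinations near the capacity.
- #1+#3: weight 4+4=8, value 22+24=46
- #2+#3: weight 4+4=8, value 21+24=45
- #1+#2: weight 4+4=8, value 22+21=43
- #3+#4: weight 4+4=8, value 24+18=42
Best: 46 pts.

46 pts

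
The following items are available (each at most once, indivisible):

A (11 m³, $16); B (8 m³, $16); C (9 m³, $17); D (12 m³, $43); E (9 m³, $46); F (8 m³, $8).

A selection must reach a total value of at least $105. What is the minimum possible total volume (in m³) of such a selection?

Subsets with value ≥ 105, sorted by total volume:
- B+D+E: volume 29, value 105
- C+D+E: volume 30, value 106
- A+D+E: volume 32, value 105
Minimum volume: 29 m³.

29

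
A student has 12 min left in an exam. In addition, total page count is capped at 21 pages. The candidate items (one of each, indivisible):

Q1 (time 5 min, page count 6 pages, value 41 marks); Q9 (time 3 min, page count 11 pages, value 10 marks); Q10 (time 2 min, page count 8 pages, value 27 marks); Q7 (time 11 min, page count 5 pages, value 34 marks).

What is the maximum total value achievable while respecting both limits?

68 marks

Feasible sets respecting both limits:
- Q1+Q10: time 7, page count 14, value 68
- Q1+Q9: time 8, page count 17, value 51
- Q1: time 5, page count 6, value 41
- Q9+Q10: time 5, page count 19, value 37
Best: 68 marks.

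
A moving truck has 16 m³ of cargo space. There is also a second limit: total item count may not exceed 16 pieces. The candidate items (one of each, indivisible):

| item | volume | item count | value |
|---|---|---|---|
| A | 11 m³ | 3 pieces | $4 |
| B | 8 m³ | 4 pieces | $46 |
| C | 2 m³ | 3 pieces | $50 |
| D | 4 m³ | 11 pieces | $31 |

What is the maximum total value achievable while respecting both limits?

Feasible sets respecting both limits:
- B+C: volume 10, item count 7, value 96
- C+D: volume 6, item count 14, value 81
- B+D: volume 12, item count 15, value 77
- A+C: volume 13, item count 6, value 54
Best: $96.

$96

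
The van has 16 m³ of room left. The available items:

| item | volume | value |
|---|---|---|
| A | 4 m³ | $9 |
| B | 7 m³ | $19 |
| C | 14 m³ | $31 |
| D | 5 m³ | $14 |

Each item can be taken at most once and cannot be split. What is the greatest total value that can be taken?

Check high-value combinations within 16 m³:
- A+B+D: volume 4+7+5=16, value 9+19+14=42
- B+D: volume 7+5=12, value 19+14=33
- C: volume 14, value 31
Best: $42.

$42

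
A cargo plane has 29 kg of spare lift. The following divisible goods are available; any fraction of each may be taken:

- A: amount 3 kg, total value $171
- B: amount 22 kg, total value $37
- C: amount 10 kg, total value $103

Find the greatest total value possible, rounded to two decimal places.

300.91

Take in order of value per unit:
- A (171/3 per unit): all 3 → value 171, running total 171.00
- C (103/10 per unit): all 10 → value 103, running total 274.00
- B (37/22 per unit): 16 of 22 → value 16×37/22 = 26.9091, running total 300.91
Total 300.91.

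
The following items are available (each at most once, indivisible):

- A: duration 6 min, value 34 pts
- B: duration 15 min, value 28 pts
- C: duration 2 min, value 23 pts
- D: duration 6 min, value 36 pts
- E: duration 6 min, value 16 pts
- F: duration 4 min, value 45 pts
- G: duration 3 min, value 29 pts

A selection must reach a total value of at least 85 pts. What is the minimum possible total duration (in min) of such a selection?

9

Subsets with value ≥ 85, sorted by total duration:
- C+F+G: duration 9, value 97
- C+D+G: duration 11, value 88
- A+C+G: duration 11, value 86
- C+D+F: duration 12, value 104
Minimum duration: 9 min.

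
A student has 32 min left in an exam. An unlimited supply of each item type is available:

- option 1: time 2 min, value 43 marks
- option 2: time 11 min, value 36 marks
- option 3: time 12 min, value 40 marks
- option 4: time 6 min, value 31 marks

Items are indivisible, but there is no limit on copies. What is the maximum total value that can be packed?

Best value-per-unit is option 1 at 43/2, and filling with it alone uses time 16×2=32. No mix of the others beats 16×43 = 688.

688 marks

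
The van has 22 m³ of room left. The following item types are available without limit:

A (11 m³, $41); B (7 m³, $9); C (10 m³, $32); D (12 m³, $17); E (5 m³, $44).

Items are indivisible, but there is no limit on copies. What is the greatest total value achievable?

$176

Best value-per-unit is E at 44/5, and filling with it alone uses volume 4×5=20. No mix of the others beats 4×44 = 176.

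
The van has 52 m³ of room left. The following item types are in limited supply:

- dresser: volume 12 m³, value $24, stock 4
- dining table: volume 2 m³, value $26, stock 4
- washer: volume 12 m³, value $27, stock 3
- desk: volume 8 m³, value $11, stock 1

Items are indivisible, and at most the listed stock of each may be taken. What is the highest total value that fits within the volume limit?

Top feasible selections:
- 4×dining table + 3×washer + 1×desk: volume 52, value 196
- 1×dresser + 4×dining table + 2×washer + 1×desk: volume 52, value 193
- 2×dresser + 4×dining table + 1×washer + 1×desk: volume 52, value 190
Best: $196.

$196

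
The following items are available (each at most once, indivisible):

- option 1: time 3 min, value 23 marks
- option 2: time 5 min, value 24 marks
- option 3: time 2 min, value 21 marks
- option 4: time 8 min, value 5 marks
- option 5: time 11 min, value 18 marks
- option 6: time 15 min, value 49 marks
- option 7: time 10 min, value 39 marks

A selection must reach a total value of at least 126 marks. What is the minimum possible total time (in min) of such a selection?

Subsets with value ≥ 126, sorted by total time:
- option 1+option 3+option 6+option 7: time 30, value 132
- option 2+option 3+option 6+option 7: time 32, value 133
- option 1+option 2+option 6+option 7: time 33, value 135
Minimum time: 30 min.

30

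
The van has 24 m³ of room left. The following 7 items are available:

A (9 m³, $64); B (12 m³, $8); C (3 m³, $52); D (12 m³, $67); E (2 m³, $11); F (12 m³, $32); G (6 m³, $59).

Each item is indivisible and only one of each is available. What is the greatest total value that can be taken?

Check high-value combinations within 24 m³:
- C+D+E+G: volume 3+12+2+6=23, value 52+67+11+59=189
- A+C+E+G: volume 9+3+2+6=20, value 64+52+11+59=186
- A+C+D: volume 9+3+12=24, value 64+52+67=183
Best: $189.

$189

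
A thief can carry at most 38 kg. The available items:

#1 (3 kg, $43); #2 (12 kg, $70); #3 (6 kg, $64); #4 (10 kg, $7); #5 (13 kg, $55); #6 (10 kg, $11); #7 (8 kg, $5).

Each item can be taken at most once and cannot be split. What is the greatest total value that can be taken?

Check high-value combinations within 38 kg:
- #1+#2+#3+#5: weight 3+12+6+13=34, value 43+70+64+55=232
- #2+#3+#5: weight 12+6+13=31, value 70+64+55=189
- #1+#2+#3+#6: weight 3+12+6+10=31, value 43+70+64+11=188
- #1+#2+#3+#4: weight 3+12+6+10=31, value 43+70+64+7=184
Best: $232.

$232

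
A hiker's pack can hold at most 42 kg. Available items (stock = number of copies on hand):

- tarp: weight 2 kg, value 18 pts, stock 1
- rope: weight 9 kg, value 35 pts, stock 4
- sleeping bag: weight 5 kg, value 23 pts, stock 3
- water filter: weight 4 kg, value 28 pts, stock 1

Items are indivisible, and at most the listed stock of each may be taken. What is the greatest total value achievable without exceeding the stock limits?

Best selections within weight 42 and stock limits:
- 1×tarp + 4×rope + 1×water filter: weight 42, value 186
- 1×tarp + 2×rope + 3×sleeping bag + 1×water filter: weight 39, value 185
- 3×rope + 2×sleeping bag + 1×water filter: weight 41, value 179
Best: 186 pts.

186 pts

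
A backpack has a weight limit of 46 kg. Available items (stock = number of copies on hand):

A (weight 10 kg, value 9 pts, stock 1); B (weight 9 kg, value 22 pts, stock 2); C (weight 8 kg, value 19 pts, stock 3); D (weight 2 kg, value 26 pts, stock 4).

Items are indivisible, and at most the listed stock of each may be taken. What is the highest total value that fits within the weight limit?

186 pts

Top feasible selections:
- 2×B + 2×C + 4×D: weight 42, value 186
- 1×B + 3×C + 4×D: weight 41, value 183
Best: 186 pts.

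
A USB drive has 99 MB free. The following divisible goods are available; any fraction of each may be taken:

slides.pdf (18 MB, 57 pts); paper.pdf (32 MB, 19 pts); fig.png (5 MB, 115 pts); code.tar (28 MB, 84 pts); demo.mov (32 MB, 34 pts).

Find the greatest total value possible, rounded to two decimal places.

299.50

Take in order of value per unit:
- fig.png (115/5 per unit): all 5 → value 115, running total 115.00
- slides.pdf (57/18 per unit): all 18 → value 57, running total 172.00
- code.tar (84/28 per unit): all 28 → value 84, running total 256.00
- demo.mov (34/32 per unit): all 32 → value 34, running total 290.00
- paper.pdf (19/32 per unit): 16 of 32 → value 16×19/32 = 9.5000, running total 299.50
Total 299.50.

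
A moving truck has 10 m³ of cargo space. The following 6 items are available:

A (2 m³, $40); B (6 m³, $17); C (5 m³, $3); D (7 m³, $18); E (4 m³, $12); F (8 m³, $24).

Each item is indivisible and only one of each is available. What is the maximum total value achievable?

This is a 0/1 knapsack; check combinations near the capacity.
- A+F: volume 2+8=10, value 40+24=64
- A+D: volume 2+7=9, value 40+18=58
- A+B: volume 2+6=8, value 40+17=57
- A+E: volume 2+4=6, value 40+12=52
- A+C: volume 2+5=7, value 40+3=43
Best: $64.

$64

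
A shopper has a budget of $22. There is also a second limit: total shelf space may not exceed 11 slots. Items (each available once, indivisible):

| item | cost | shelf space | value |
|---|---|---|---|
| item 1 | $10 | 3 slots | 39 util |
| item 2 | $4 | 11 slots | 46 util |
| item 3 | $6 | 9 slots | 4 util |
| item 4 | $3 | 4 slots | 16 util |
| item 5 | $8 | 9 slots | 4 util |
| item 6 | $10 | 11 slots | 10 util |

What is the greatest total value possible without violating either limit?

55 util

Feasible sets respecting both limits:
- item 1+item 4: cost 13, shelf space 7, value 55
- item 2: cost 4, shelf space 11, value 46
- item 1: cost 10, shelf space 3, value 39
Best: 55 util.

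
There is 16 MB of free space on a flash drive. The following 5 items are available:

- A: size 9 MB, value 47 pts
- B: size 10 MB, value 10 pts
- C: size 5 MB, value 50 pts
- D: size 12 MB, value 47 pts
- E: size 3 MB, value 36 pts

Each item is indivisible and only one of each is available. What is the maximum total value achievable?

Check high-value combinations within 16 MB:
- A+C: size 9+5=14, value 47+50=97
- C+E: size 5+3=8, value 50+36=86
- A+E: size 9+3=12, value 47+36=83
Best: 97 pts.

97 pts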